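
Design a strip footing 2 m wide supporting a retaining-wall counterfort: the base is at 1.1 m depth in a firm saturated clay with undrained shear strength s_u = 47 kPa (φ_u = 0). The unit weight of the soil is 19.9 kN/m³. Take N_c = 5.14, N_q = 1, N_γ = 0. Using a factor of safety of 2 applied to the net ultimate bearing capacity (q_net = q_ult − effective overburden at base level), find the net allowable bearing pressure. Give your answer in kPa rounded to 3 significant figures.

Overburden at base level: q = 19.9 × 1.1 = 21.89 kPa.
Cohesion term c·N_c = 47 × 5.14 = 241.58 kPa; surcharge term q·N_q = 21.89 × 1 = 21.89 kPa.
q_ult = 241.58 + 21.89 = 263.47 kPa.
Net ultimate: q_net = 263.47 − 21.89 = 241.58 kPa.
q_all(net) = 241.58 / 2 = 120.79 kPa.

q_all(net) ≈ 121 kPa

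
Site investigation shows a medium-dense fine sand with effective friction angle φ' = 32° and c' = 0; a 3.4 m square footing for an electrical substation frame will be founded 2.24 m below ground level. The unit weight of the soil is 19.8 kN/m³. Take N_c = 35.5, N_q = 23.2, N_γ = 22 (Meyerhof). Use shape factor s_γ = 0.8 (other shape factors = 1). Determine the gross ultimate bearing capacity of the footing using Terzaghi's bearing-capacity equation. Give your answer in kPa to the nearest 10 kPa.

q_ult ≈ 1620 kPa

Overburden at base level: q = 19.8 × 2.24 = 44.352 kPa.
Surcharge term q·N_q = 44.352 × 23.2 = 1029 kPa; self-weight term 0.5·γ·B·N_γ·s_γ = 0.5 × 19.8 × 3.4 × 22 × 0.8 = 592.42 kPa.
q_ult = 1029 + 592.42 = 1621.4 kPa.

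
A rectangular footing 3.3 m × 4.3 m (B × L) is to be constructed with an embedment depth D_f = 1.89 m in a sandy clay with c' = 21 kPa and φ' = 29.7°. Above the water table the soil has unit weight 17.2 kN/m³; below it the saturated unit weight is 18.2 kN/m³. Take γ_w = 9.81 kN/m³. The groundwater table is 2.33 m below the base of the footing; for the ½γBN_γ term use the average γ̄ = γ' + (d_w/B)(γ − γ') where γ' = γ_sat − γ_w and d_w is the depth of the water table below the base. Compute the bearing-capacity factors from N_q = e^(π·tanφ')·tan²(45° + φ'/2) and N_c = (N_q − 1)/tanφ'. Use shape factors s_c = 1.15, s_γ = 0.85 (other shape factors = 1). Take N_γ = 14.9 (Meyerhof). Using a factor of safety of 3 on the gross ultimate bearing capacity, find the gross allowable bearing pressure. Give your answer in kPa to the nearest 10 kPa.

q_all ≈ 530 kPa

N_q = e^(π·tan29.7°)·tan²(59.85°) = 17.79; N_c = (N_q − 1)/tanφ' = 29.43.
q = γ·D_f = 17.2 × 1.89 = 32.508 kPa.
γ' = 8.39 kN/m³; averaging over the depth B below the base, γ̄ = γ' + (d_w/B)(γ − γ') = 14.61 kN/m³.
c·N_c·s_c = 21 × 29.431 × 1.15 = 710.76 kPa
q·N_q = 32.508 × 17.787 = 578.22 kPa
0.5·γ·B·N_γ·s_γ = 0.5 × 14.61 × 3.3 × 14.9 × 0.85 = 305.32 kPa
q_ult = 710.76 + 578.22 + 305.32 = 1594.3 kPa.
q_all = 1594.3 / 3 = 531.43 kPa.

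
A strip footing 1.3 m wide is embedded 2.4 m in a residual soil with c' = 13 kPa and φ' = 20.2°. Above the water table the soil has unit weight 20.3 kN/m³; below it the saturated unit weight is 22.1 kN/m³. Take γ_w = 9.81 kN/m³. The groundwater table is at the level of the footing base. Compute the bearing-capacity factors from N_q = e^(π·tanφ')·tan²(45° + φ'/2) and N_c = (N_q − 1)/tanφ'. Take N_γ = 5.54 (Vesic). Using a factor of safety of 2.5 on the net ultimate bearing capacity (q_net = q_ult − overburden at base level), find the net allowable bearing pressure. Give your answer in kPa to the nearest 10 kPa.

N_q = e^(π·tan20.2°)·tan²(55.1°) = 6.53; N_c = (N_q − 1)/tanφ' = 15.02.
Effective surcharge at the founding depth q = γ·D_f = 20.3 × 2.4 = 48.72 kPa.
The water table coincides with the base, so in the self-weight term γ → γ' = 12.29 kN/m³.
q_ult = c·N_c + q·N_q + 0.5·γ·B·N_γ
     = 13 × 15.024 + 48.72 × 6.5278 + 0.5 × 12.29 × 1.3 × 5.54
     = 195.31 + 318.04 + 44.256 = 557.61 kPa.
q_net = 557.61 − 48.72 = 508.89 kPa.
q_all(net) = 508.89 / 2.5 = 203.55 kPa.

q_all(net) ≈ 200 kPa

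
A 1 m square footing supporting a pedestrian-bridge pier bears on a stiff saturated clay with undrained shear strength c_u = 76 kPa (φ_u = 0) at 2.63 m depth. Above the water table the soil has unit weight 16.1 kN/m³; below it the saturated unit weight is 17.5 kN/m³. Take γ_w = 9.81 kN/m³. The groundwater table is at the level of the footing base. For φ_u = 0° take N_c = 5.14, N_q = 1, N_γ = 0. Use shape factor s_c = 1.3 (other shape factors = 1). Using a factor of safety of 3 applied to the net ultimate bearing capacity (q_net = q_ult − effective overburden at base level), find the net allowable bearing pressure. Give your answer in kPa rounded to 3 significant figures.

q_all(net) ≈ 169 kPa

Effective surcharge at the founding depth q = γ·D_f = 16.1 × 2.63 = 42.343 kPa.
q_ult = c·N_c·s_c + q·N_q
     = 76 × 5.14 × 1.3 + 42.343 × 1
     = 507.83 + 42.343 = 550.17 kPa.
Net ultimate: q_net = 550.17 − 42.343 = 507.83 kPa.
q_all(net) = 507.83 / 3 = 169.28 kPa.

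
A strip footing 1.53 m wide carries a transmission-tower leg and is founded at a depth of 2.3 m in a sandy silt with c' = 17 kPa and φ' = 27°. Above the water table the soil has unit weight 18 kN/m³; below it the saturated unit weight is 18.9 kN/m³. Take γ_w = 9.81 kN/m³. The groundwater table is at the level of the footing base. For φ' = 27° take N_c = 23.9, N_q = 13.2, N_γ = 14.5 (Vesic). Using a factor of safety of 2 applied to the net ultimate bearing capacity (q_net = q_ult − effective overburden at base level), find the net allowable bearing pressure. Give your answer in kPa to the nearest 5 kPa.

q_all(net) ≈ 505 kPa

q = γ·D_f = 18 × 2.3 = 41.4 kPa.
For the ½γBN_γ term take γ' = 18.9 − 9.81 = 9.09 kN/m³ (soil below base is submerged).
c·N_c = 17 × 23.9 = 406.3 kPa
q·N_q = 41.4 × 13.2 = 546.48 kPa
0.5·γ·B·N_γ = 0.5 × 9.09 × 1.53 × 14.5 = 100.83 kPa
q_ult = 406.3 + 546.48 + 100.83 = 1053.6 kPa.
Net ultimate: q_net = 1053.6 − 41.4 = 1012.2 kPa.
q_all(net) = 1012.2 / 2 = 506.11 kPa.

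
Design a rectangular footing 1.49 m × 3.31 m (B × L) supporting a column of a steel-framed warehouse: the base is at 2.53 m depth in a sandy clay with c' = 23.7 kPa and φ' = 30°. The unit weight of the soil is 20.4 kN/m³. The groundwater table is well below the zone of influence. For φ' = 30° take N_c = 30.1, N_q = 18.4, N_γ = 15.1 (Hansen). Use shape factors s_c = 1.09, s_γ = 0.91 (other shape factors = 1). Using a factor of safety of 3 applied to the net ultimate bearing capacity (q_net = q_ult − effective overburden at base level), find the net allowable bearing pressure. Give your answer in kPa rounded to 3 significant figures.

q_all(net) ≈ 628 kPa

Effective surcharge at the founding depth q = γ·D_f = 20.4 × 2.53 = 51.612 kPa.
q_ult = c·N_c·s_c + q·N_q + 0.5·γ·B·N_γ·s_γ
     = 23.7 × 30.1 × 1.09 + 51.612 × 18.4 + 0.5 × 20.4 × 1.49 × 15.1 × 0.91
     = 777.57 + 949.66 + 208.84 = 1936.1 kPa.
Net ultimate: q_net = 1936.1 − 51.612 = 1884.5 kPa.
q_all(net) = 1884.5 / 3 = 628.15 kPa.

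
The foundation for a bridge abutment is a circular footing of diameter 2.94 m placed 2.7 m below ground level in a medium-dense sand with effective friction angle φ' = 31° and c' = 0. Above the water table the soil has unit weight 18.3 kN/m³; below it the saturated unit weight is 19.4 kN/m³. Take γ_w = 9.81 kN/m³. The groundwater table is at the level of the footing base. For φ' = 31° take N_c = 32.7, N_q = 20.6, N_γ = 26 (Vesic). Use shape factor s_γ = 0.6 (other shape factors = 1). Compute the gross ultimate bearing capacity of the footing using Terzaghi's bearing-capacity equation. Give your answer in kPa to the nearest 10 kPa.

Effective surcharge at the founding depth q = γ·D_f = 18.3 × 2.7 = 49.41 kPa.
The water table coincides with the base, so in the self-weight term γ → γ' = 9.59 kN/m³.
q_ult = q·N_q + 0.5·γ·B·N_γ·s_γ
     = 49.41 × 20.6 + 0.5 × 9.59 × 2.94 × 26 × 0.6
     = 1017.8 + 219.92 = 1237.8 kPa.

q_ult ≈ 1240 kPa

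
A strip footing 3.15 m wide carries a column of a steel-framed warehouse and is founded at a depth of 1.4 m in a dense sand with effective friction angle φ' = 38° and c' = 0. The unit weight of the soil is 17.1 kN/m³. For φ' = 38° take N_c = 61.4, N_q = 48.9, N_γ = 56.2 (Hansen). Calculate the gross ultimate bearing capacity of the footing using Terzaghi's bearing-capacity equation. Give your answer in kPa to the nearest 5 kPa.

q_ult ≈ 2685 kPa

q = γ·D_f = 17.1 × 1.4 = 23.94 kPa.
q·N_q = 23.94 × 48.9 = 1170.7 kPa
0.5·γ·B·N_γ = 0.5 × 17.1 × 3.15 × 56.2 = 1513.6 kPa
q_ult = 1170.7 + 1513.6 = 2684.3 kPa.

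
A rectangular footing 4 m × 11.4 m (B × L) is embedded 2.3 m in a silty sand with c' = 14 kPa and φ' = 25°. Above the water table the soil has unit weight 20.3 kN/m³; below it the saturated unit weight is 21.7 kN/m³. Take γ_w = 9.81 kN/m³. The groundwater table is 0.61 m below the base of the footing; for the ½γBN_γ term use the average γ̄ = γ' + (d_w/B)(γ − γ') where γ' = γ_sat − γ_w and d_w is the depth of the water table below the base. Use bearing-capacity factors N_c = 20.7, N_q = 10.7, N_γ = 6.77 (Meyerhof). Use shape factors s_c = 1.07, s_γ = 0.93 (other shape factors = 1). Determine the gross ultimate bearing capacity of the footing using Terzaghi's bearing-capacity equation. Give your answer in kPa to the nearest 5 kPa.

q_ult ≈ 975 kPa

q = γ·D_f = 20.3 × 2.3 = 46.69 kPa.
γ' = 11.89 kN/m³; averaging over the depth B below the base, γ̄ = γ' + (d_w/B)(γ − γ') = 13.173 kN/m³.
c·N_c·s_c = 14 × 20.7 × 1.07 = 310.09 kPa
q·N_q = 46.69 × 10.7 = 499.58 kPa
0.5·γ·B·N_γ·s_γ = 0.5 × 13.173 × 4 × 6.77 × 0.93 = 165.87 kPa
q_ult = 310.09 + 499.58 + 165.87 = 975.54 kPa.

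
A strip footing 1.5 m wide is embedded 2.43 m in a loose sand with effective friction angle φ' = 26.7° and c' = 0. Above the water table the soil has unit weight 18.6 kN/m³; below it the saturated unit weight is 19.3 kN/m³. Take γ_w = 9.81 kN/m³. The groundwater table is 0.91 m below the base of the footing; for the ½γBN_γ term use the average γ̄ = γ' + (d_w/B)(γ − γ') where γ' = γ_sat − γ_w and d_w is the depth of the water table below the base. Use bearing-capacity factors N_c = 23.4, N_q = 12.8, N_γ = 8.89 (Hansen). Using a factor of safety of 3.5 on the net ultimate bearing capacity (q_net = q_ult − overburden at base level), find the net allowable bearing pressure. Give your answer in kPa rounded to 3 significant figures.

Overburden at base level: q = 18.6 × 2.43 = 45.198 kPa.
The water table is 0.91 m below the base (< B = 1.5 m), so the ½γBN_γ term uses γ̄ = γ' + (d_w/B)(γ − γ') = 9.49 + (0.91/1.5)(18.6 − 9.49) = 15.017 kN/m³.
Surcharge term q·N_q = 45.198 × 12.8 = 578.53 kPa; self-weight term 0.5·γ·B·N_γ = 0.5 × 15.017 × 1.5 × 8.89 = 100.12 kPa.
q_ult = 578.53 + 100.12 = 678.66 kPa.
q_net = 678.66 − 45.198 = 633.46 kPa.
q_all(net) = 633.46 / 3.5 = 180.99 kPa.

q_all(net) ≈ 181 kPa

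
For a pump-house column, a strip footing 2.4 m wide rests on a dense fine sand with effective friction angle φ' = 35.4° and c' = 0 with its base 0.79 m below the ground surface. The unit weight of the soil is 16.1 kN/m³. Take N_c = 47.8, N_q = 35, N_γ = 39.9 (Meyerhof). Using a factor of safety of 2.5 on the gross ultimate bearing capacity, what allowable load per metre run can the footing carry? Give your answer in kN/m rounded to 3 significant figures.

q = γ·D_f = 16.1 × 0.79 = 12.719 kPa.
q·N_q = 12.719 × 35 = 445.17 kPa
0.5·γ·B·N_γ = 0.5 × 16.1 × 2.4 × 39.9 = 770.87 kPa
q_ult = 445.17 + 770.87 = 1216 kPa.
Gross allowable pressure q_all = 1216 / 2.5 = 486.41 kPa.
Allowable wall load = q_all × B = 486.41 × 2.4 = 1167.4 kN per metre run.

≈ 1170 kN/m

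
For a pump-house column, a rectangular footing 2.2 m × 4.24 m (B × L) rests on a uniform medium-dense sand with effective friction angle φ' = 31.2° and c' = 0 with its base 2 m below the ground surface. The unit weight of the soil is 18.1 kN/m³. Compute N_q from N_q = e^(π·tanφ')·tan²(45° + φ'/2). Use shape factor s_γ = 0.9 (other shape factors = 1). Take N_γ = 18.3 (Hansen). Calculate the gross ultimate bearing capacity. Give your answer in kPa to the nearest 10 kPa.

tan31.2° = 0.6056, so N_q = e^(π×0.6056)·tan²(60.6°) = 6.703 × 3.15 = 21.11.
Effective surcharge at the founding depth q = γ·D_f = 18.1 × 2 = 36.2 kPa.
q_ult = q·N_q + 0.5·γ·B·N_γ·s_γ
     = 36.2 × 21.113 + 0.5 × 18.1 × 2.2 × 18.3 × 0.9
     = 764.3 + 327.92 = 1092.2 kPa.

q_ult ≈ 1090 kPa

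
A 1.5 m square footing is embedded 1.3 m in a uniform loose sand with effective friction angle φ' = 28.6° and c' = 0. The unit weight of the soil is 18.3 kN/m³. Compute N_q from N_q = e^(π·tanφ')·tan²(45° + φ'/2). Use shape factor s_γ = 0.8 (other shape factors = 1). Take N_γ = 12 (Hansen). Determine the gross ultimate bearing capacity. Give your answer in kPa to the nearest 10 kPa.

tan28.6° = 0.5452, so N_q = e^(π×0.5452)·tan²(59.3°) = 5.545 × 2.837 = 15.73.
Effective surcharge at the founding depth q = γ·D_f = 18.3 × 1.3 = 23.79 kPa.
q_ult = q·N_q + 0.5·γ·B·N_γ·s_γ
     = 23.79 × 15.728 + 0.5 × 18.3 × 1.5 × 12 × 0.8
     = 374.16 + 131.76 = 505.92 kPa.

q_ult ≈ 510 kPa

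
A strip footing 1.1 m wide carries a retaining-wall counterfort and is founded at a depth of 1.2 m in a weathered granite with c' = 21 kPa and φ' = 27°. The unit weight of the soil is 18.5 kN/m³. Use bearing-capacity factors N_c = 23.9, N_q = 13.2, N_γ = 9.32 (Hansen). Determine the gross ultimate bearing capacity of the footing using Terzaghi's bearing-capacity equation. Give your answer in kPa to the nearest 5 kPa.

q = γ·D_f = 18.5 × 1.2 = 22.2 kPa.
c·N_c = 21 × 23.9 = 501.9 kPa
q·N_q = 22.2 × 13.2 = 293.04 kPa
0.5·γ·B·N_γ = 0.5 × 18.5 × 1.1 × 9.32 = 94.831 kPa
q_ult = 501.9 + 293.04 + 94.831 = 889.77 kPa.

q_ult ≈ 890 kPa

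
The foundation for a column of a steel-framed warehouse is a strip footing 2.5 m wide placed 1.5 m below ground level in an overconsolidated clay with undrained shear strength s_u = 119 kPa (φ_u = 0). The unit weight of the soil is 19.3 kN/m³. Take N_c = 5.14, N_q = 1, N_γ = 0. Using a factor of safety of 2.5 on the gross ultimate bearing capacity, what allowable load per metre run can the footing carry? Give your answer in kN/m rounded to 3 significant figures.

q = γ·D_f = 19.3 × 1.5 = 28.95 kPa.
c·N_c = 119 × 5.14 = 611.66 kPa
q·N_q = 28.95 × 1 = 28.95 kPa
q_ult = 611.66 + 28.95 = 640.61 kPa.
Gross allowable pressure q_all = 640.61 / 2.5 = 256.24 kPa.
Allowable wall load = q_all × B = 256.24 × 2.5 = 640.61 kN per metre run.

≈ 641 kN/m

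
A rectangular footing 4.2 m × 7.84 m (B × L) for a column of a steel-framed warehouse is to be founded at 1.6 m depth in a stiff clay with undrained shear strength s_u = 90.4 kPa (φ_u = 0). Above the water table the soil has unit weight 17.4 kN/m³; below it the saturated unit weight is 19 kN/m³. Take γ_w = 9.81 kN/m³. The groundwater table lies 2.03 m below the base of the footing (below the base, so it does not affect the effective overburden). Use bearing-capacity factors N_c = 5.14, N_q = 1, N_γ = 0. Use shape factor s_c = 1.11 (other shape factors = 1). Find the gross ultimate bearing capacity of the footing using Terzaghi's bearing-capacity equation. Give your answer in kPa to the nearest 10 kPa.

q_ult ≈ 540 kPa

q = γ·D_f = 17.4 × 1.6 = 27.84 kPa.
c·N_c·s_c = 90.4 × 5.14 × 1.11 = 515.77 kPa
q·N_q = 27.84 × 1 = 27.84 kPa
q_ult = 515.77 + 27.84 = 543.61 kPa.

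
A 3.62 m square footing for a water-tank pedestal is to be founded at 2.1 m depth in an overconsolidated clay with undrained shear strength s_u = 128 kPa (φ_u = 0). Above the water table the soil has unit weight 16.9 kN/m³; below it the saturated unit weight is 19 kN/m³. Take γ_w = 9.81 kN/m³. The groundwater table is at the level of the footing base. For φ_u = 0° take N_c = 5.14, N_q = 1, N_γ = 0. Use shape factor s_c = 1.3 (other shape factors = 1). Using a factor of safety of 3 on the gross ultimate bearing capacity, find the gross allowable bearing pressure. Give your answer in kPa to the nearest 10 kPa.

Effective surcharge at the founding depth q = γ·D_f = 16.9 × 2.1 = 35.49 kPa.
q_ult = c·N_c·s_c + q·N_q
     = 128 × 5.14 × 1.3 + 35.49 × 1
     = 855.3 + 35.49 = 890.79 kPa.
q_all = 890.79 / 3 = 296.93 kPa.

q_all ≈ 300 kPa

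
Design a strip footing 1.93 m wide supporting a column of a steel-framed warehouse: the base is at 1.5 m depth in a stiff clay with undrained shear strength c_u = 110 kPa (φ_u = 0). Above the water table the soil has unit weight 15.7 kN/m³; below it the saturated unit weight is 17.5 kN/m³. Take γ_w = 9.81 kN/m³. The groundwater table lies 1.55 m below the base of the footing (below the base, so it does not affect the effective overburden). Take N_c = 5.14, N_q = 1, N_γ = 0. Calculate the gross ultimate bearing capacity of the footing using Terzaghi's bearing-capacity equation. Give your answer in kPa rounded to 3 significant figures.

q_ult ≈ 589 kPa

Effective surcharge at the founding depth q = γ·D_f = 15.7 × 1.5 = 23.55 kPa.
q_ult = c·N_c + q·N_q
     = 110 × 5.14 + 23.55 × 1
     = 565.4 + 23.55 = 588.95 kPa.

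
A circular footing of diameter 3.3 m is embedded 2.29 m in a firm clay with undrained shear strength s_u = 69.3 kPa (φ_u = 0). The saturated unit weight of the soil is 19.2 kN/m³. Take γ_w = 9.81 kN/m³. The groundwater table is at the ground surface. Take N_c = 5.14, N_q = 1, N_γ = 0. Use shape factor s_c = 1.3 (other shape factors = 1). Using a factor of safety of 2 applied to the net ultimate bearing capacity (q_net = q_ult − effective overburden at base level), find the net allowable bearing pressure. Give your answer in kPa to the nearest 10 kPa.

γ' = 19.2 − 9.81 = 9.39 kN/m³ (submerged throughout). q = 9.39 × 2.29 = 21.503 kPa.
c·N_c·s_c = 69.3 × 5.14 × 1.3 = 463.06 kPa
q·N_q = 21.503 × 1 = 21.503 kPa
q_ult = 463.06 + 21.503 = 484.57 kPa.
Net ultimate: q_net = 484.57 − 21.503 = 463.06 kPa.
q_all(net) = 463.06 / 2 = 231.53 kPa.

q_all(net) ≈ 230 kPa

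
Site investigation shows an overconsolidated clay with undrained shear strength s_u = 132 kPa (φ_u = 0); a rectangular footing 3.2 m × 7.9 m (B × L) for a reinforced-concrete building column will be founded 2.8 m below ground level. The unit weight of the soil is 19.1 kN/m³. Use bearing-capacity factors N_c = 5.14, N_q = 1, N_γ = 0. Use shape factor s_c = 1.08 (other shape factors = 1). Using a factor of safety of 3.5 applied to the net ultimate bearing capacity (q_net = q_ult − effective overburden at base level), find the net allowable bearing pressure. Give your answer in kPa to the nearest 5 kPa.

q_all(net) ≈ 210 kPa

Effective surcharge at the founding depth q = γ·D_f = 19.1 × 2.8 = 53.48 kPa.
q_ult = c·N_c·s_c + q·N_q
     = 132 × 5.14 × 1.08 + 53.48 × 1
     = 732.76 + 53.48 = 786.24 kPa.
Net ultimate: q_net = 786.24 − 53.48 = 732.76 kPa.
q_all(net) = 732.76 / 3.5 = 209.36 kPa.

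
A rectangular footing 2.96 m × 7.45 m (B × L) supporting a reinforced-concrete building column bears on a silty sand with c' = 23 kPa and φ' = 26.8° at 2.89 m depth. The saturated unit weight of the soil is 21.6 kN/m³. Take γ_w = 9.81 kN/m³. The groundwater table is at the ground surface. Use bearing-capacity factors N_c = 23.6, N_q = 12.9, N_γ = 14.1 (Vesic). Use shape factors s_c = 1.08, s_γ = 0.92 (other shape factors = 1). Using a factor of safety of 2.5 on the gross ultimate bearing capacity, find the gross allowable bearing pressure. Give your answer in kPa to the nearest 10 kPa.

γ' = 21.6 − 9.81 = 11.79 kN/m³ (submerged throughout). q = 11.79 × 2.89 = 34.073 kPa; the same γ' applies in the ½γBN_γ term.
c·N_c·s_c = 23 × 23.6 × 1.08 = 586.22 kPa
q·N_q = 34.073 × 12.9 = 439.54 kPa
0.5·γ·B·N_γ·s_γ = 0.5 × 11.79 × 2.96 × 14.1 × 0.92 = 226.35 kPa
q_ult = 586.22 + 439.54 + 226.35 = 1252.1 kPa.
q_all = 1252.1 / 2.5 = 500.85 kPa.

q_all ≈ 500 kPa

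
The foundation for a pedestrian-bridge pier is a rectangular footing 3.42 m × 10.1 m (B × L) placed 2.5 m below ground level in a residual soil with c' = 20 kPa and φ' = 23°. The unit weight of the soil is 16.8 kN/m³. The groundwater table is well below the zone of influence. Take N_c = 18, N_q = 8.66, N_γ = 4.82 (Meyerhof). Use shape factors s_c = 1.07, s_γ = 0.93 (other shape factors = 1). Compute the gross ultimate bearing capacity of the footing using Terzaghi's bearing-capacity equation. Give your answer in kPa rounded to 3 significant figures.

Effective surcharge at the founding depth q = γ·D_f = 16.8 × 2.5 = 42 kPa.
q_ult = c·N_c·s_c + q·N_q + 0.5·γ·B·N_γ·s_γ
     = 20 × 18 × 1.07 + 42 × 8.66 + 0.5 × 16.8 × 3.42 × 4.82 × 0.93
     = 385.2 + 363.72 + 128.78 = 877.7 kPa.

q_ult ≈ 878 kPa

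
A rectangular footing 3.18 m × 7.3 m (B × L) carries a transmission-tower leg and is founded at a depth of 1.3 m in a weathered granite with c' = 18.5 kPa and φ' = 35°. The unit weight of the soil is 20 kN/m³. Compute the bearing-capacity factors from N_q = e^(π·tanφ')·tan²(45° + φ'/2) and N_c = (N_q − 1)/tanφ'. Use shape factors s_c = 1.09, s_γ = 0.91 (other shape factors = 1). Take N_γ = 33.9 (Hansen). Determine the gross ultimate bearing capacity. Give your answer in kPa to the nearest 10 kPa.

tan35° = 0.7002, so N_q = e^(π×0.7002)·tan²(62.5°) = 9.023 × 3.69 = 33.3.
N_c = (33.3 − 1)/tan35° = 46.12.
q = γ·D_f = 20 × 1.3 = 26 kPa.
c·N_c·s_c = 18.5 × 46.124 × 1.09 = 930.08 kPa
q·N_q = 26 × 33.296 = 865.7 kPa
0.5·γ·B·N_γ·s_γ = 0.5 × 20 × 3.18 × 33.9 × 0.91 = 981 kPa
q_ult = 930.08 + 865.7 + 981 = 2776.8 kPa.

q_ult ≈ 2780 kPa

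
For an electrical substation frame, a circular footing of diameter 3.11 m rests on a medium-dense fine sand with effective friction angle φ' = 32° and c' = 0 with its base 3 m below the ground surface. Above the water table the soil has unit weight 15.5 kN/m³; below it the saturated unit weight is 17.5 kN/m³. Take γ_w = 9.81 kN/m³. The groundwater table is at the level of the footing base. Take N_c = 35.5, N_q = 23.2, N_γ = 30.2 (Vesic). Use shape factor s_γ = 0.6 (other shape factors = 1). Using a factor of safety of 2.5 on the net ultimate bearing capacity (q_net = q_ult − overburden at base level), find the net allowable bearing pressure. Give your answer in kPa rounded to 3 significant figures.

Overburden at base level: q = 15.5 × 3 = 46.5 kPa.
Below the base the soil is submerged, so the ½γBN_γ term uses γ' = 17.5 − 9.81 = 7.69 kN/m³.
Surcharge term q·N_q = 46.5 × 23.2 = 1078.8 kPa; self-weight term 0.5·γ·B·N_γ·s_γ = 0.5 × 7.69 × 3.11 × 30.2 × 0.6 = 216.68 kPa.
q_ult = 1078.8 + 216.68 = 1295.5 kPa.
q_net = 1295.5 − 46.5 = 1249 kPa.
q_all(net) = 1249 / 2.5 = 499.59 kPa.

q_all(net) ≈ 500 kPa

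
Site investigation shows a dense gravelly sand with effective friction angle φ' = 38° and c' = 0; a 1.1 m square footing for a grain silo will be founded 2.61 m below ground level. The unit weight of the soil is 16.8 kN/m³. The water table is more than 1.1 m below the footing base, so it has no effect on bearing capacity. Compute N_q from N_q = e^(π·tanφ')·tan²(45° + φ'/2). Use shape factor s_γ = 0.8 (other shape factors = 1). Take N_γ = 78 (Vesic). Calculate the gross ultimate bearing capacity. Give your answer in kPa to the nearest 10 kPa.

q_ult ≈ 2720 kPa

tan38° = 0.7813, so N_q = e^(π×0.7813)·tan²(64°) = 11.64 × 4.204 = 48.93.
Effective surcharge at the founding depth q = γ·D_f = 16.8 × 2.61 = 43.848 kPa.
q_ult = q·N_q + 0.5·γ·B·N_γ·s_γ
     = 43.848 × 48.933 + 0.5 × 16.8 × 1.1 × 78 × 0.8
     = 2145.6 + 576.58 = 2722.2 kPa.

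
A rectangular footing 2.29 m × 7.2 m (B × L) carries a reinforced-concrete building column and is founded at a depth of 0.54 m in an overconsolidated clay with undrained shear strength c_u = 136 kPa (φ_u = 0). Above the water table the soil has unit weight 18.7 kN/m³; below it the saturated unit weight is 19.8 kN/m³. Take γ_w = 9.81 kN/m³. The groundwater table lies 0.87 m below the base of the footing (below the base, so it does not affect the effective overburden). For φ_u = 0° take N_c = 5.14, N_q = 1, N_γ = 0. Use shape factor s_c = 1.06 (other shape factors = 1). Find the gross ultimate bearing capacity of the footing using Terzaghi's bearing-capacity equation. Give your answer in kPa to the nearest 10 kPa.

q = γ·D_f = 18.7 × 0.54 = 10.098 kPa.
c·N_c·s_c = 136 × 5.14 × 1.06 = 740.98 kPa
q·N_q = 10.098 × 1 = 10.098 kPa
q_ult = 740.98 + 10.098 = 751.08 kPa.

q_ult ≈ 750 kPa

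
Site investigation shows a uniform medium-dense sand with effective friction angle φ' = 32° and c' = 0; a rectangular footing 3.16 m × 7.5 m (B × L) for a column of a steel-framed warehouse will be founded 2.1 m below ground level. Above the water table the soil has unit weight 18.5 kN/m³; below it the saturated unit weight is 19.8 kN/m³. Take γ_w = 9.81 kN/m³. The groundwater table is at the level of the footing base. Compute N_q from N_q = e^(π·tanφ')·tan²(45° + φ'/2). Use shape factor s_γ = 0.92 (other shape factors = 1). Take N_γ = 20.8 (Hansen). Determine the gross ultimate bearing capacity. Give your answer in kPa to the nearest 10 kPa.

tan32° = 0.6249, so N_q = e^(π×0.6249)·tan²(61°) = 7.121 × 3.255 = 23.18.
Effective surcharge at the founding depth q = γ·D_f = 18.5 × 2.1 = 38.85 kPa.
The water table coincides with the base, so in the self-weight term γ → γ' = 9.99 kN/m³.
q_ult = q·N_q + 0.5·γ·B·N_γ·s_γ
     = 38.85 × 23.177 + 0.5 × 9.99 × 3.16 × 20.8 × 0.92
     = 900.42 + 302.05 = 1202.5 kPa.

q_ult ≈ 1200 kPa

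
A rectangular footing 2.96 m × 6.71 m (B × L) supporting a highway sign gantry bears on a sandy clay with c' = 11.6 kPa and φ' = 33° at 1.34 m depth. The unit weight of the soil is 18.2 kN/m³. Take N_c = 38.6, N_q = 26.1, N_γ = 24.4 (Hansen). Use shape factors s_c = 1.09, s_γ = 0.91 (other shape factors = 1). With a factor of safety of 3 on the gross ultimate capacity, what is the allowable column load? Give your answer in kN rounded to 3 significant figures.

Effective surcharge at the founding depth q = γ·D_f = 18.2 × 1.34 = 24.388 kPa.
q_ult = c·N_c·s_c + q·N_q + 0.5·γ·B·N_γ·s_γ
     = 11.6 × 38.6 × 1.09 + 24.388 × 26.1 + 0.5 × 18.2 × 2.96 × 24.4 × 0.91
     = 488.06 + 636.53 + 598.09 = 1722.7 kPa.
Gross allowable pressure q_all = 1722.7 / 3 = 574.22 kPa.
Footing area = 19.8616 m², so allowable column load = 574.22 × 19.8616 = 11405 kN.

P_all ≈ 11400 kN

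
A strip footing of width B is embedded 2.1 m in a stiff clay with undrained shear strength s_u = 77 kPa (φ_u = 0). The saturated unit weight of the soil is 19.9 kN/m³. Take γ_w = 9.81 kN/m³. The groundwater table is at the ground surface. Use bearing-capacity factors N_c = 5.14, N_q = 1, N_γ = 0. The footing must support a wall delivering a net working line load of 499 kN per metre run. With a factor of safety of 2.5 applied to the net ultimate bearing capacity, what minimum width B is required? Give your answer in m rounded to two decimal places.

With the water table at the surface the whole profile is submerged: γ' = 19.9 − 9.81 = 10.09 kN/m³, so q = γ'·D_f = 21.189 kPa.
q_ult = c·N_c + q·N_q
     = 77 × 5.14 + 21.189 × 1
     = 395.78 + 21.189 = 416.97 kPa.
For φ = 0 the ½γBN_γ term vanishes, so q_ult is independent of B. q_net = 416.97 − 21.189 = 395.78 kPa; q_all(net) = 395.78/2.5 = 158.31 kPa.
Required width B = w / q_all(net) = 499 / 158.31 = 3.152 m.

B = 3.15 m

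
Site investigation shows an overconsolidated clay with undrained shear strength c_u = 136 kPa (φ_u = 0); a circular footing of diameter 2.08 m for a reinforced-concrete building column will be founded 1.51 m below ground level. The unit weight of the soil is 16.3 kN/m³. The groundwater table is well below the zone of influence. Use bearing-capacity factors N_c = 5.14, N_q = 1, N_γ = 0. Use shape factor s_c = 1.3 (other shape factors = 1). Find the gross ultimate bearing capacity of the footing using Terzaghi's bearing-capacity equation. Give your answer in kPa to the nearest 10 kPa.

q = γ·D_f = 16.3 × 1.51 = 24.613 kPa.
c·N_c·s_c = 136 × 5.14 × 1.3 = 908.75 kPa
q·N_q = 24.613 × 1 = 24.613 kPa
q_ult = 908.75 + 24.613 = 933.37 kPa.

q_ult ≈ 930 kPa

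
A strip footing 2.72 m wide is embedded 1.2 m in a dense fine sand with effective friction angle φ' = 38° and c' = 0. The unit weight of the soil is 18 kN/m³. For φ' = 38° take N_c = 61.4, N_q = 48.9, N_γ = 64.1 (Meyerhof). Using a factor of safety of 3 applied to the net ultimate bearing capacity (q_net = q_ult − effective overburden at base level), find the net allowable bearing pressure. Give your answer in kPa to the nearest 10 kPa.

Overburden at base level: q = 18 × 1.2 = 21.6 kPa.
Surcharge term q·N_q = 21.6 × 48.9 = 1056.2 kPa; self-weight term 0.5·γ·B·N_γ = 0.5 × 18 × 2.72 × 64.1 = 1569.2 kPa.
q_ult = 1056.2 + 1569.2 = 2625.4 kPa.
Net ultimate: q_net = 2625.4 − 21.6 = 2603.8 kPa.
q_all(net) = 2603.8 / 3 = 867.94 kPa.

q_all(net) ≈ 870 kPa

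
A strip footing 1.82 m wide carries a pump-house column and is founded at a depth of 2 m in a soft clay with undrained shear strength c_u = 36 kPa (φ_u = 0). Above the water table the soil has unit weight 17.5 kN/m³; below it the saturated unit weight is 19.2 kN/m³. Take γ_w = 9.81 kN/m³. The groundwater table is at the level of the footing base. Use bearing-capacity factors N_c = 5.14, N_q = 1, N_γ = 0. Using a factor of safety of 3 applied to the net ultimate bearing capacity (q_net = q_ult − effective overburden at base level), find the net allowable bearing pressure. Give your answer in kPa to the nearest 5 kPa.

q_all(net) ≈ 60 kPa

Effective surcharge at the founding depth q = γ·D_f = 17.5 × 2 = 35 kPa.
q_ult = c·N_c + q·N_q
     = 36 × 5.14 + 35 × 1
     = 185.04 + 35 = 220.04 kPa.
Net ultimate: q_net = 220.04 − 35 = 185.04 kPa.
q_all(net) = 185.04 / 3 = 61.68 kPa.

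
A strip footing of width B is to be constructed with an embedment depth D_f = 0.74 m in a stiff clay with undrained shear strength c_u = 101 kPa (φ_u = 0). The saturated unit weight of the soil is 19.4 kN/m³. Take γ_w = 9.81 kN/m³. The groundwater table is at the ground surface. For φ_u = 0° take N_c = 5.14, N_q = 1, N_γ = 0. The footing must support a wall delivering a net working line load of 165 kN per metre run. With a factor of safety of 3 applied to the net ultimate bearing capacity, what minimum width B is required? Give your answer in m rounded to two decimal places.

With the water table at the surface the whole profile is submerged: γ' = 19.4 − 9.81 = 9.59 kN/m³, so q = γ'·D_f = 7.0966 kPa.
q_ult = c·N_c + q·N_q
     = 101 × 5.14 + 7.0966 × 1
     = 519.14 + 7.0966 = 526.24 kPa.
For φ = 0 the ½γBN_γ term vanishes, so q_ult is independent of B. q_net = 526.24 − 7.0966 = 519.14 kPa; q_all(net) = 519.14/3 = 173.05 kPa.
Required width B = w / q_all(net) = 165 / 173.05 = 0.954 m.

B = 0.95 m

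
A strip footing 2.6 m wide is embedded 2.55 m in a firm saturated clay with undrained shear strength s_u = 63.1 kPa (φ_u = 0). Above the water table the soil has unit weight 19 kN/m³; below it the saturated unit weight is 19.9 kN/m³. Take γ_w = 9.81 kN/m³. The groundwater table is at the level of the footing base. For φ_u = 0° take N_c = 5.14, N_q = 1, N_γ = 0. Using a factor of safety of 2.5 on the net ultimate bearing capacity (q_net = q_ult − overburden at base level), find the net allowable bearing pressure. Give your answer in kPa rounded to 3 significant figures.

q_all(net) ≈ 130 kPa

Overburden at base level: q = 19 × 2.55 = 48.45 kPa.
Cohesion term c·N_c = 63.1 × 5.14 = 324.33 kPa; surcharge term q·N_q = 48.45 × 1 = 48.45 kPa.
q_ult = 324.33 + 48.45 = 372.78 kPa.
q_net = 372.78 − 48.45 = 324.33 kPa.
q_all(net) = 324.33 / 2.5 = 129.73 kPa.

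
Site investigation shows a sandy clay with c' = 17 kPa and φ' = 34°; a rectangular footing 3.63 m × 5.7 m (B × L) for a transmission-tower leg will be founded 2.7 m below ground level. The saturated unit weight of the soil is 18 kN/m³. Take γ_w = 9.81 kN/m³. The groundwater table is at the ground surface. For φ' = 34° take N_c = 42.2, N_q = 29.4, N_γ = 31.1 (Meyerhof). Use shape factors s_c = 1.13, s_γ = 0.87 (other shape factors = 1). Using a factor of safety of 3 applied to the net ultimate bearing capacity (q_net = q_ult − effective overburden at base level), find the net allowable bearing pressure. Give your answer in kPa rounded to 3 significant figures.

q_all(net) ≈ 614 kPa

With the water table at the surface the whole profile is submerged: γ' = 18 − 9.81 = 8.19 kN/m³, so q = γ'·D_f = 22.113 kPa; the same γ' applies in the ½γBN_γ term.
q_ult = c·N_c·s_c + q·N_q + 0.5·γ·B·N_γ·s_γ
     = 17 × 42.2 × 1.13 + 22.113 × 29.4 + 0.5 × 8.19 × 3.63 × 31.1 × 0.87
     = 810.66 + 650.12 + 402.2 = 1863 kPa.
Net ultimate: q_net = 1863 − 22.113 = 1840.9 kPa.
q_all(net) = 1840.9 / 3 = 613.62 kPa.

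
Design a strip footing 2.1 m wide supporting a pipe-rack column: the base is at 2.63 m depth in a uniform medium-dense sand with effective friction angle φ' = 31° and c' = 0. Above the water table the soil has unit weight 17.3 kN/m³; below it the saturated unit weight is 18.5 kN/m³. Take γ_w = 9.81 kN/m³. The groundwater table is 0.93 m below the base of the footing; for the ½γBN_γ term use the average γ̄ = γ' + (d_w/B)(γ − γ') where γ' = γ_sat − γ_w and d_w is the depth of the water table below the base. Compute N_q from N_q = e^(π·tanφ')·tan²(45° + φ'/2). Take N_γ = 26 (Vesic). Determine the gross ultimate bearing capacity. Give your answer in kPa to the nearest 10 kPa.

tan31° = 0.6009, so N_q = e^(π×0.6009)·tan²(60.5°) = 6.604 × 3.124 = 20.63.
q = γ·D_f = 17.3 × 2.63 = 45.499 kPa.
γ' = 8.69 kN/m³; averaging over the depth B below the base, γ̄ = γ' + (d_w/B)(γ − γ') = 12.503 kN/m³.
q·N_q = 45.499 × 20.631 = 938.68 kPa
0.5·γ·B·N_γ = 0.5 × 12.503 × 2.1 × 26 = 341.33 kPa
q_ult = 938.68 + 341.33 = 1280 kPa.

q_ult ≈ 1280 kPa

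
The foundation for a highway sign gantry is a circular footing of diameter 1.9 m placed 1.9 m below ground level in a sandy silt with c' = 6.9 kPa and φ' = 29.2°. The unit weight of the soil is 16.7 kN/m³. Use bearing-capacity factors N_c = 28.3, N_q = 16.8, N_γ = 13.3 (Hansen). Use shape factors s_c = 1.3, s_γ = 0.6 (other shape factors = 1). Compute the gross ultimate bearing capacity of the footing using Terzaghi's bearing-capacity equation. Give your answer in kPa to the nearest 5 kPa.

q = γ·D_f = 16.7 × 1.9 = 31.73 kPa.
c·N_c·s_c = 6.9 × 28.3 × 1.3 = 253.85 kPa
q·N_q = 31.73 × 16.8 = 533.06 kPa
0.5·γ·B·N_γ·s_γ = 0.5 × 16.7 × 1.9 × 13.3 × 0.6 = 126.6 kPa
q_ult = 253.85 + 533.06 + 126.6 = 913.52 kPa.

q_ult ≈ 915 kPa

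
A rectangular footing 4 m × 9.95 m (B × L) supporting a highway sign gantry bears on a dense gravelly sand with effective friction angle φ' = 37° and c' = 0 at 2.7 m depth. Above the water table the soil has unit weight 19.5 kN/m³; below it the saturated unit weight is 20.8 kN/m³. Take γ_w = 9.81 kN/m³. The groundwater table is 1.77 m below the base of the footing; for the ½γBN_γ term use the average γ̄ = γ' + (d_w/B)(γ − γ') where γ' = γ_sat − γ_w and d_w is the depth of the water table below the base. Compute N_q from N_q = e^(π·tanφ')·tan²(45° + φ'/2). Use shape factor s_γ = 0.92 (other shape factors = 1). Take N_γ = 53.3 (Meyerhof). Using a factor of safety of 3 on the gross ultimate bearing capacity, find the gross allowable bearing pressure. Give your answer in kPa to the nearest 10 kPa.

N_q = e^(π·tan37°)·tan²(63.5°) = 42.92.
Overburden at base level: q = 19.5 × 2.7 = 52.65 kPa.
The water table is 1.77 m below the base (< B = 4 m), so the ½γBN_γ term uses γ̄ = γ' + (d_w/B)(γ − γ') = 10.99 + (1.77/4)(19.5 − 10.99) = 14.756 kN/m³.
Surcharge term q·N_q = 52.65 × 42.92 = 2259.7 kPa; self-weight term 0.5·γ·B·N_γ·s_γ = 0.5 × 14.756 × 4 × 53.3 × 0.92 = 1447.1 kPa.
q_ult = 2259.7 + 1447.1 = 3706.9 kPa.
q_all = 3706.9 / 3 = 1235.6 kPa.

q_all ≈ 1240 kPa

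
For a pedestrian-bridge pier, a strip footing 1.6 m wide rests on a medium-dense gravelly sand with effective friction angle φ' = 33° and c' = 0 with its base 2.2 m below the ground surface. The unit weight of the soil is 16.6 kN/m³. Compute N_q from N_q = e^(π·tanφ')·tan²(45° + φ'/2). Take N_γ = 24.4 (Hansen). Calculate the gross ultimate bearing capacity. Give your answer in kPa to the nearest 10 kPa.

q_ult ≈ 1280 kPa

tan33° = 0.6494, so N_q = e^(π×0.6494)·tan²(61.5°) = 7.692 × 3.392 = 26.09.
Effective surcharge at the founding depth q = γ·D_f = 16.6 × 2.2 = 36.52 kPa.
q_ult = q·N_q + 0.5·γ·B·N_γ
     = 36.52 × 26.092 + 0.5 × 16.6 × 1.6 × 24.4
     = 952.88 + 324.03 = 1276.9 kPa.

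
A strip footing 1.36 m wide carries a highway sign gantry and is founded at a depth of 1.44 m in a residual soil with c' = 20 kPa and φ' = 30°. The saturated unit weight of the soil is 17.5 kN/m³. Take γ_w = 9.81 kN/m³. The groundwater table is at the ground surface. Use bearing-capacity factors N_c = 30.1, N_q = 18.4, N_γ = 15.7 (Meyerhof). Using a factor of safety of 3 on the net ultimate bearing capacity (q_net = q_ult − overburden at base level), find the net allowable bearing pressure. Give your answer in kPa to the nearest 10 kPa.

Water table at ground surface, so effective unit weight γ' = 17.5 − 9.81 = 7.69 kN/m³ is used throughout; overburden q = 7.69 × 1.44 = 11.074 kPa; the same γ' applies in the ½γBN_γ term.
Cohesion term c·N_c = 20 × 30.1 = 602 kPa; surcharge term q·N_q = 11.074 × 18.4 = 203.75 kPa; self-weight term 0.5·γ·B·N_γ = 0.5 × 7.69 × 1.36 × 15.7 = 82.098 kPa.
q_ult = 602 + 203.75 + 82.098 = 887.85 kPa.
q_net = 887.85 − 11.074 = 876.78 kPa.
q_all(net) = 876.78 / 3 = 292.26 kPa.

q_all(net) ≈ 290 kPa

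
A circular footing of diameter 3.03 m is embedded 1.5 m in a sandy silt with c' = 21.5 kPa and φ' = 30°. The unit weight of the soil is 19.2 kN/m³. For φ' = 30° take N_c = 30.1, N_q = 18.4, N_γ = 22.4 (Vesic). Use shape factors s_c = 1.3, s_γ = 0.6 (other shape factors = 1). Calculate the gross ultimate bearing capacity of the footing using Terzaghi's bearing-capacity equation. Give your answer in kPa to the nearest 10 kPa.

q_ult ≈ 1760 kPa

q = γ·D_f = 19.2 × 1.5 = 28.8 kPa.
c·N_c·s_c = 21.5 × 30.1 × 1.3 = 841.29 kPa
q·N_q = 28.8 × 18.4 = 529.92 kPa
0.5·γ·B·N_γ·s_γ = 0.5 × 19.2 × 3.03 × 22.4 × 0.6 = 390.94 kPa
q_ult = 841.29 + 529.92 + 390.94 = 1762.2 kPa.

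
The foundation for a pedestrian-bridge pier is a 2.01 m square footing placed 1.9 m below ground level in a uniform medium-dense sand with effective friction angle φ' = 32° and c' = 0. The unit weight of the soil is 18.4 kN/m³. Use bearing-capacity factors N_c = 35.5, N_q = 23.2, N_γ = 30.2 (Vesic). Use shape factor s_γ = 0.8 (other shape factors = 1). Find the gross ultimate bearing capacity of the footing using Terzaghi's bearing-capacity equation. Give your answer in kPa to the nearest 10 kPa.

q_ult ≈ 1260 kPa

Overburden at base level: q = 18.4 × 1.9 = 34.96 kPa.
Surcharge term q·N_q = 34.96 × 23.2 = 811.07 kPa; self-weight term 0.5·γ·B·N_γ·s_γ = 0.5 × 18.4 × 2.01 × 30.2 × 0.8 = 446.77 kPa.
q_ult = 811.07 + 446.77 = 1257.8 kPa.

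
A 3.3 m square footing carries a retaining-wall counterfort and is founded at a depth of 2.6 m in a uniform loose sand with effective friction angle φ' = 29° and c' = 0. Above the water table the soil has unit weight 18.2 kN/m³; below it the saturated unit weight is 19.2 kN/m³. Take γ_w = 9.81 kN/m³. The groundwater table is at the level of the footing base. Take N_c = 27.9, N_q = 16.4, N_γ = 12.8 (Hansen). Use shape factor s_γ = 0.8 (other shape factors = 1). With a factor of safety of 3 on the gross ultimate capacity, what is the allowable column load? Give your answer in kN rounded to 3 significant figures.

P_all ≈ 3390 kN

q = γ·D_f = 18.2 × 2.6 = 47.32 kPa.
For the ½γBN_γ term take γ' = 19.2 − 9.81 = 9.39 kN/m³ (soil below base is submerged).
q·N_q = 47.32 × 16.4 = 776.05 kPa
0.5·γ·B·N_γ·s_γ = 0.5 × 9.39 × 3.3 × 12.8 × 0.8 = 158.65 kPa
q_ult = 776.05 + 158.65 = 934.7 kPa.
Gross allowable pressure q_all = 934.7 / 3 = 311.57 kPa.
Footing area = 10.89 m², so allowable column load = 311.57 × 10.89 = 3393 kN.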